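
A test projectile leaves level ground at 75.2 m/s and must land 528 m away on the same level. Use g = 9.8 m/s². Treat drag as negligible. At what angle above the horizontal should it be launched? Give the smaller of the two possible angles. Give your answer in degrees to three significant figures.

33.1°

From R = (v₀²/g) sin 2θ: sin 2θ = 9.80 × 528 / 5655.0 = 0.9150.
2θ = 66.21° or 180° − 66.21° = 113.8°, so θ = 33.10° or 56.90°.
The smaller angle is 33.10°.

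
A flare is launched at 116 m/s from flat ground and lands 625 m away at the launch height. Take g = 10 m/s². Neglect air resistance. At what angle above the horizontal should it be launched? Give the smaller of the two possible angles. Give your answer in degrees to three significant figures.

13.8°

R = v₀² sin 2θ / g gives sin 2θ = gR/v₀² = 10.0·625/116² = 0.4645.
2θ = 27.68° or 180° − 27.68° = 152.3°, so θ = 13.84° or 76.16°.
The smaller angle is 13.84°.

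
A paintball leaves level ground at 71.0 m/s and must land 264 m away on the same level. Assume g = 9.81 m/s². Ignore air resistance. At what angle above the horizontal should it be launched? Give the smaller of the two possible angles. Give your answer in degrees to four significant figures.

R = v₀² sin 2θ / g gives sin 2θ = gR/v₀² = 9.81·264/71.0² = 0.5138.
2θ = 30.91° or 180° − 30.91° = 149.1°, so θ = 15.46° or 74.54°.
The smaller angle is 15.46°.

15.46°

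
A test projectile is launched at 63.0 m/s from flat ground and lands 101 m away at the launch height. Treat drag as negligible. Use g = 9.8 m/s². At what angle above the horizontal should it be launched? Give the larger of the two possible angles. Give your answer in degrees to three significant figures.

82.8°

From R = (v₀²/g) sin 2θ: sin 2θ = 9.80 × 101 / 3969.0 = 0.2494.
2θ = 14.44° or 180° − 14.44° = 165.6°, so θ = 7.220° or 82.78°.
The larger angle is 82.78°.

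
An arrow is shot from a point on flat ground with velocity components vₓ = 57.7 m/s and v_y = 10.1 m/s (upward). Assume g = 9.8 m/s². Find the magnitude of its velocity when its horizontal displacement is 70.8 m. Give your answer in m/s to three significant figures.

At x = 70.8 m, t = x/vₓ = 70.8/57.70 = 1.227 s.
Vertical velocity there: v_y = v_y0 − g t = 10.10 − 9.80 × 1.227 = −1.925 m/s.
Speed: √(vₓ² + v_y²) = √(57.70² + 1.925²) = 57.73 m/s.

57.7 m/s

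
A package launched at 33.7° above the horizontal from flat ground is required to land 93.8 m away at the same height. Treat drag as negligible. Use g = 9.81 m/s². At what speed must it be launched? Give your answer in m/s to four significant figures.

Level-ground range: R = v₀² sin(2θ)/g, so v₀ = √(gR / sin 2θ).
v₀ = √(9.81 × 93.8 / sin 67.40°) = √(920.2 / 0.9232) = √996.72 = 31.57 m/s.

31.57 m/s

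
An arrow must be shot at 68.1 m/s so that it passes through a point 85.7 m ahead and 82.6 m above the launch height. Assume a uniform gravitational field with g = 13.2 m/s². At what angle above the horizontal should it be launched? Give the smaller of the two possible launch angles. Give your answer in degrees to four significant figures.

52.18°

Trajectory: y = x tanθ − g x² (1 + tan²θ)/(2v₀²). With x = 85.7, y = 82.6, v₀ = 68.1, g = 13.2:
10.45 tan²θ − 85.7 tanθ + (93.05) = 0.
tanθ = [85.7 ± √(85.7² − 4 × 10.45 × (93.05))] / (2 × 10.45) = (85.7 ± 58.77) / 20.90, giving tanθ = 1.288 or 6.911.
θ = 52.18° or 81.77°; the smaller is 52.18°.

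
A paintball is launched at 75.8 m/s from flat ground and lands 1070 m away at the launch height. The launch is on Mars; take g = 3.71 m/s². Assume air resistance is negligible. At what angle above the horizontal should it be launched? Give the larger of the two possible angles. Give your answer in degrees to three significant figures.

From R = (v₀²/g) sin 2θ: sin 2θ = 3.71 × 1070 / 5745.6 = 0.6909.
2θ = 43.70° or 180° − 43.70° = 136.3°, so θ = 21.85° or 68.15°.
The larger angle is 68.15°.

68.1°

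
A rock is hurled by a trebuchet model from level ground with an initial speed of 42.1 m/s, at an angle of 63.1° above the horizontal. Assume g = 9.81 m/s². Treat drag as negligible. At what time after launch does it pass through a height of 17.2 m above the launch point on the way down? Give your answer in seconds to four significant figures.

7.165 s

vₓ = 42.10 cos 63.1° = 19.05 m/s; v_y0 = 42.10 sin 63.1° = 37.54 m/s.
Set y = v_y0 t − ½ g t² = 17.2: 4.905 t² − 37.54 t + 17.2 = 0.
t = [37.54 ± √(37.54² − 2·9.81·17.2)] / 9.81 = (37.54 ± 32.74) / 9.81, so t = 0.4894 s or t = 7.165 s.
The descending-branch root is 7.165 s.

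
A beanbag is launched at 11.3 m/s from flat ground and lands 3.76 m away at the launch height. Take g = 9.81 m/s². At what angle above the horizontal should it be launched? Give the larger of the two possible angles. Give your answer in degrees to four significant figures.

Level-ground range R = v₀² sin(2θ)/g ⇒ sin(2θ) = gR/v₀² = 9.81 × 3.76 / 11.3² = 0.2889.
2θ = 16.79° or 180° − 16.79° = 163.2°, so θ = 8.395° or 81.60°.
The larger angle is 81.60°.

81.60°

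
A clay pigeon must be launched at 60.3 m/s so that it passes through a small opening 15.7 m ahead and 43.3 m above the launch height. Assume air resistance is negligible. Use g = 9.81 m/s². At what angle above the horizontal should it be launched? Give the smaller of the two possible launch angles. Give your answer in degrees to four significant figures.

Trajectory: y = x tanθ − g x² (1 + tan²θ)/(2v₀²). With x = 15.7, y = 43.3, v₀ = 60.3, g = 9.81:
0.3325 tan²θ − 15.7 tanθ + (43.63) = 0.
tanθ = [15.7 ± √(15.7² − 4 × 0.3325 × (43.63))] / (2 × 0.3325) = (15.7 ± 13.73) / 0.6650, giving tanθ = 2.965 or 44.25.
θ = 71.36° or 88.71°; the smaller is 71.36°.

71.36°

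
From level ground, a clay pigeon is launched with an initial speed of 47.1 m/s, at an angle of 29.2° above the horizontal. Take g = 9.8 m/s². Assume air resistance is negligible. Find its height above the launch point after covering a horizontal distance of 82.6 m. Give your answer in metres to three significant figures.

26.4 m

Horizontal component vₓ = 47.10 cos 29.2° = 41.11 m/s; vertical v_y0 = 47.10 sin 29.2° = 22.98 m/s.
x = vₓ t ⇒ t = 82.6/41.11 = 2.009 s.
Height: y = v_y0 t − ½ g t² = 22.98 × 2.009 − 4.900 × 2.009² = 46.16 − 19.78 = 26.39 m.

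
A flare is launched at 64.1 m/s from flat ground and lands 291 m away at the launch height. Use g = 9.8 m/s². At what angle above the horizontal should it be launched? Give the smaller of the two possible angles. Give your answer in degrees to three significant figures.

R = v₀² sin 2θ / g gives sin 2θ = gR/v₀² = 9.80·291/64.1² = 0.6941.
2θ = 43.95° or 180° − 43.95° = 136.0°, so θ = 21.98° or 68.02°.
The smaller angle is 21.98°.

22.0°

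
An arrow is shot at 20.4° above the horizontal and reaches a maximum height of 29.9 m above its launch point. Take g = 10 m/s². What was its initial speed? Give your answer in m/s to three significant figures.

70.2 m/s

At the peak v_y = 0, so v_y0 = √(2gH) = √(2 × 10.0 × 29.9) = 24.45 m/s.
v_y0 = v₀ sin θ ⇒ v₀ = 24.45 / sin 20.4° = 70.15 m/s.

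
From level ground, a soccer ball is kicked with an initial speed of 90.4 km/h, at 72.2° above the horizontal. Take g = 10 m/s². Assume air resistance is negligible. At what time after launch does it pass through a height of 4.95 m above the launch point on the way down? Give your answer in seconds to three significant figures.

Convert: 90.4 km/h = 90.4/3.6 = 25.11 m/s.
Horizontal component vₓ = 25.11 cos 72.2° = 7.676 m/s; vertical v_y0 = 25.11 sin 72.2° = 23.91 m/s.
Require v_y0 t − ½ g t² = 4.95, i.e. 5.000 t² − 23.91 t + 4.95 = 0.
Quadratic formula: t = (23.91 ± √472.64) / 10.0 = (23.91 ± 21.74) / 10.0 → t = 0.2169 s or 4.565 s.
The descending-branch root is 4.565 s.

4.56 s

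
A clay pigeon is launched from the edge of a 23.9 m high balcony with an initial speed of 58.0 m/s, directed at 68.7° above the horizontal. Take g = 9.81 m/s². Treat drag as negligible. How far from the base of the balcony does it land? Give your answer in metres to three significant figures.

241 m

Components: vₓ = 58.00 cos 68.7° = 21.07 m/s, v_y0 = 58.00 sin 68.7° = 54.04 m/s.
With up positive and y = 0 at the ground: y(t) = 23.9 + (54.04) t − 4.905 t². Setting y = 0 and taking the positive root: t = [54.04 + √(54.04² + 2·9.81·23.9)] / 9.81 = (54.04 + 58.22) / 9.81 = 11.44 s.
Horizontal distance: R = vₓ t = 21.07 × 11.44 = 241.1 m.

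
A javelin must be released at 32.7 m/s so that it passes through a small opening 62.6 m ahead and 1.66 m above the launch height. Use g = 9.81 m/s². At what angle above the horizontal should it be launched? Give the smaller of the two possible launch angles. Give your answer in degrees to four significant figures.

Trajectory: y = x tanθ − g x² (1 + tan²θ)/(2v₀²). With x = 62.6, y = 1.66, v₀ = 32.7, g = 9.81:
17.98 tan²θ − 62.6 tanθ + (19.64) = 0.
tanθ = [62.6 ± √(62.6² − 4 × 17.98 × (19.64))] / (2 × 17.98) = (62.6 ± 50.07) / 35.95, giving tanθ = 0.3486 or 3.134.
θ = 19.22° or 72.30°; the smaller is 19.22°.

19.22°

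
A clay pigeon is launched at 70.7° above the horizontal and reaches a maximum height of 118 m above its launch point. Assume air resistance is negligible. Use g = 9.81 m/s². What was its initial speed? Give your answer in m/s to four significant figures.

50.98 m/s

At the peak v_y = 0, so v_y0 = √(2gH) = √(2 × 9.81 × 118) = 48.12 m/s.
v_y0 = v₀ sin θ ⇒ v₀ = 48.12 / sin 70.7° = 50.98 m/s.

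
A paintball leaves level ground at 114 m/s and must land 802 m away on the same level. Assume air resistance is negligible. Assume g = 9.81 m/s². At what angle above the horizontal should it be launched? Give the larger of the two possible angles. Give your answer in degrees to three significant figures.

From R = (v₀²/g) sin 2θ: sin 2θ = 9.81 × 802 / 12996 = 0.6054.
2θ = 37.26° or 180° − 37.26° = 142.7°, so θ = 18.63° or 71.37°.
The larger angle is 71.37°.

71.4°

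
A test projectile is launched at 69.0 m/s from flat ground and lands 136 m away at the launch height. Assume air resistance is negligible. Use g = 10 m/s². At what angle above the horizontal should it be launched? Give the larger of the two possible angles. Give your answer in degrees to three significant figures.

From R = (v₀²/g) sin 2θ: sin 2θ = 10.0 × 136 / 4761.0 = 0.2857.
2θ = 16.60° or 180° − 16.60° = 163.4°, so θ = 8.299° or 81.70°.
The larger angle is 81.70°.

81.7°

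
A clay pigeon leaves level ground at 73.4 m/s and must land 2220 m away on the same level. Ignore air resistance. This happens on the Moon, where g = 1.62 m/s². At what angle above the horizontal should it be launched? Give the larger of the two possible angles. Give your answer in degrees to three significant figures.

69.1°

Level-ground range R = v₀² sin(2θ)/g ⇒ sin(2θ) = gR/v₀² = 1.62 × 2220 / 73.4² = 0.6675.
2θ = 41.88° or 180° − 41.88° = 138.1°, so θ = 20.94° or 69.06°.
The larger angle is 69.06°.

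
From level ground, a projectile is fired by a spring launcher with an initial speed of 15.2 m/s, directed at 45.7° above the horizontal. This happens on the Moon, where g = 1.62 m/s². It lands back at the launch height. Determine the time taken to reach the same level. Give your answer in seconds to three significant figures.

Resolve: vₓ = 15.20 cos 45.7° = 10.62 m/s and v_y0 = 15.20 sin 45.7° = 10.88 m/s.
It returns to y = 0 when t = 2 v_y0 / g = 2(10.88)/1.62 = 13.43 s.

13.4 s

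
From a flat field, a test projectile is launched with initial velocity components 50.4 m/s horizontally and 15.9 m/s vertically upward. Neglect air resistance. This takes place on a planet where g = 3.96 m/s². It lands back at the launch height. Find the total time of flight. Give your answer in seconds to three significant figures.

8.03 s

Time of flight on level ground: T = 2 v_y0 / g = 2 × 15.90 / 3.96 = 8.030 s.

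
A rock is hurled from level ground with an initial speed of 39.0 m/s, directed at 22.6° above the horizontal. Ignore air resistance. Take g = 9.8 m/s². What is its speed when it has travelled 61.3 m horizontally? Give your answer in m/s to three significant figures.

Components: vₓ = 39.00 cos 22.6° = 36.01 m/s, v_y0 = 39.00 sin 22.6° = 14.99 m/s.
Time to reach x = 61.3 m: t = x/vₓ = 61.3/36.01 = 1.703 s.
Vertical velocity there: v_y = v_y0 − g t = 14.99 − 9.80 × 1.703 = −1.697 m/s.
Speed: √(vₓ² + v_y²) = √(36.01² + 1.697²) = 36.05 m/s.

36.0 m/s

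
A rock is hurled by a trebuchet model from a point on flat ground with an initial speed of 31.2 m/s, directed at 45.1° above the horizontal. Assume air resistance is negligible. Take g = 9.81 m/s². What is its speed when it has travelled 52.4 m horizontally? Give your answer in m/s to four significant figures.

22.06 m/s

Resolve: vₓ = 31.20 cos 45.1° = 22.02 m/s and v_y0 = 31.20 sin 45.1° = 22.10 m/s.
At x = 52.4 m, t = x/vₓ = 52.4/22.02 = 2.379 s.
Vertical velocity there: v_y = v_y0 − g t = 22.10 − 9.81 × 2.379 = −1.241 m/s.
Speed: √(vₓ² + v_y²) = √(22.02² + 1.241²) = 22.06 m/s.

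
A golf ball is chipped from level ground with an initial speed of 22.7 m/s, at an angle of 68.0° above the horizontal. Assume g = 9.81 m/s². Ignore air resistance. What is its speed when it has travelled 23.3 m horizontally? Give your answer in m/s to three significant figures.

Horizontal component vₓ = 22.70 cos 68.0° = 8.504 m/s; vertical v_y0 = 22.70 sin 68.0° = 21.05 m/s.
Time to reach x = 23.3 m: t = x/vₓ = 23.3/8.504 = 2.740 s.
Vertical velocity there: v_y = v_y0 − g t = 21.05 − 9.81 × 2.740 = −5.833 m/s.
Speed: √(vₓ² + v_y²) = √(8.504² + 5.833²) = 10.31 m/s.

10.3 m/s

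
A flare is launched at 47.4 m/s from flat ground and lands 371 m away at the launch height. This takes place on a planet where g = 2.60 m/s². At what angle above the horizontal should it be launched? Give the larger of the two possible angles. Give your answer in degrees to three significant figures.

77.3°

R = v₀² sin 2θ / g gives sin 2θ = gR/v₀² = 2.60·371/47.4² = 0.4293.
2θ = 25.43° or 180° − 25.43° = 154.6°, so θ = 12.71° or 77.29°.
The larger angle is 77.29°.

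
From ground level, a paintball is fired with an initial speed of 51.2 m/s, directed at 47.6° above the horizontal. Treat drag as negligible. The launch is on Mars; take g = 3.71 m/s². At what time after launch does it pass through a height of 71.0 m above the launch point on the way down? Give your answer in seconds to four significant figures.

vₓ = 51.20 cos 47.6° = 34.52 m/s; v_y0 = 51.20 sin 47.6° = 37.81 m/s.
Require v_y0 t − ½ g t² = 71.0, i.e. 1.855 t² − 37.81 t + 71.0 = 0.
Quadratic formula: t = (37.81 ± √902.69) / 3.71 = (37.81 ± 30.04) / 3.71 → t = 2.093 s or 18.29 s.
The descending-branch root is 18.29 s.

18.29 s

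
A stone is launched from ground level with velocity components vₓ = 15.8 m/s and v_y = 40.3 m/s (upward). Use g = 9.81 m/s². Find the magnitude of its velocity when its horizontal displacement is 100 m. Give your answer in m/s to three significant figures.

26.9 m/s

Time to reach x = 100 m: t = x/vₓ = 100/15.80 = 6.329 s.
Vertical velocity there: v_y = v_y0 − g t = 40.30 − 9.81 × 6.329 = −21.79 m/s.
Speed: √(vₓ² + v_y²) = √(15.80² + 21.79²) = 26.91 m/s.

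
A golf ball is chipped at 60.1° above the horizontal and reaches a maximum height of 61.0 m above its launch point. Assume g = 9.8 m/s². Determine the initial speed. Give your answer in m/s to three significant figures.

At the peak v_y = 0, so v_y0 = √(2gH) = √(2 × 9.80 × 61.0) = 34.58 m/s.
v_y0 = v₀ sin θ ⇒ v₀ = 34.58 / sin 60.1° = 39.89 m/s.

39.9 m/s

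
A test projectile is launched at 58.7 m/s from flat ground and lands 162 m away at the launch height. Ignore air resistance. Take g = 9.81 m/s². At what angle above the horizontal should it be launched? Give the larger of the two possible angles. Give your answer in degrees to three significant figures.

76.3°

From R = (v₀²/g) sin 2θ: sin 2θ = 9.81 × 162 / 3445.7 = 0.4612.
2θ = 27.47° or 180° − 27.47° = 152.5°, so θ = 13.73° or 76.27°.
The larger angle is 76.27°.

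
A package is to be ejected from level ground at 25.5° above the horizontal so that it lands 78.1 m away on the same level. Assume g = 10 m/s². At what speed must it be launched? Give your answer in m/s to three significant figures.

31.7 m/s

From R = (v₀² / g) sin 2θ: v₀ = √(gR / sin 2θ).
v₀ = √(10.0 × 78.1 / sin 51.00°) = √(781.0 / 0.7771) = √1005.0 = 31.70 m/s.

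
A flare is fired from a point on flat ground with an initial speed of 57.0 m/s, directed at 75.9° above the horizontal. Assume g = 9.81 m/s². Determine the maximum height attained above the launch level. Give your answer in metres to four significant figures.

155.8 m

Resolve: vₓ = 57.00 cos 75.9° = 13.89 m/s and v_y0 = 57.00 sin 75.9° = 55.28 m/s.
Maximum height: H = v_y0² / (2g) = 55.28² / (2 × 9.81) = 155.8 m.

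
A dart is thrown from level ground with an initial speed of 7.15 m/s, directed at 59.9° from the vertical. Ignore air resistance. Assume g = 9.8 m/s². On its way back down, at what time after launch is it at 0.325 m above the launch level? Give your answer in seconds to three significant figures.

Components: vₓ = 7.150 sin 59.9° = 6.186 m/s, v_y0 = 7.150 cos 59.9° = 3.586 m/s.
Height y(t) = 3.586 t − 4.900 t² = 0.325 gives 4.900 t² − 3.586 t + 0.325 = 0.
Quadratic formula: t = (3.586 ± √6.4880) / 9.80 = (3.586 ± 2.547) / 9.80 → t = 0.1060 s or 0.6258 s.
The descending-branch root is 0.6258 s.

0.626 s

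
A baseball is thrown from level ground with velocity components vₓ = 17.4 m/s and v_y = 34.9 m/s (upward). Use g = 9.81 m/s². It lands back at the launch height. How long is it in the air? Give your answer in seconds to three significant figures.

7.12 s

Time of flight on level ground: T = 2 v_y0 / g = 2 × 34.90 / 9.81 = 7.115 s.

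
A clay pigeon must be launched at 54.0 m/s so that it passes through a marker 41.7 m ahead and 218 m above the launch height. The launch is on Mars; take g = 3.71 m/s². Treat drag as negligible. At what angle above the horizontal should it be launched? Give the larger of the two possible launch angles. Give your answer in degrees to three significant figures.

Trajectory: y = x tanθ − g x² (1 + tan²θ)/(2v₀²). With x = 41.7, y = 218, v₀ = 54.0, g = 3.71:
1.106 tan²θ − 41.7 tanθ + (219.1) = 0.
tanθ = [41.7 ± √(41.7² − 4 × 1.106 × (219.1))] / (2 × 1.106) = (41.7 ± 27.74) / 2.212, giving tanθ = 6.311 or 31.39.
θ = 81.00° or 88.18°; the larger is 88.18°.

88.2°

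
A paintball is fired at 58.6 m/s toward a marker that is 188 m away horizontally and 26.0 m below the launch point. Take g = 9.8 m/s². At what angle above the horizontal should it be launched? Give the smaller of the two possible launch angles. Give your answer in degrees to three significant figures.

Trajectory: y = x tanθ − g x² (1 + tan²θ)/(2v₀²). With x = 188, y = −26.0, v₀ = 58.6, g = 9.80:
50.43 tan²θ − 188 tanθ + (24.43) = 0.
tanθ = [188 ± √(188² − 4 × 50.43 × (24.43))] / (2 × 50.43) = (188 ± 174.4) / 100.9, giving tanθ = 0.1348 or 3.593.
θ = 7.680° or 74.45°; the smaller is 7.680°.

7.68°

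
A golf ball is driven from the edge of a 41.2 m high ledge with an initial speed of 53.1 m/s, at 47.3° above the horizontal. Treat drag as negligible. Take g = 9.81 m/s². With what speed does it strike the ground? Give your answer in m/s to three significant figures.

60.2 m/s

Horizontal component vₓ = 53.10 cos 47.3° = 36.01 m/s; vertical v_y0 = 53.10 sin 47.3° = 39.02 m/s.
Vertical motion (up positive, ground at y = 0): 4.905 t² − (39.02) t − 41.2 = 0, so t = (39.02 + √(39.02² + 2·9.81·41.2)) / 9.81 = (39.02 + 48.28) / 9.81 = 8.900 s.
Vertical velocity at impact: v_y = v_y0 − g t = 39.02 − 9.81 × 8.900 = −48.28 m/s.
Speed: |v| = √(vₓ² + v_y²) = √(36.01² + 48.28²) = 60.23 m/s.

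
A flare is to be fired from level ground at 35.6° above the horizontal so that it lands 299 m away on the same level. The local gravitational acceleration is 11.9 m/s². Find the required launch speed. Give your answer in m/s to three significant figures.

On level ground R = v₀² sin 2θ / g ⇒ v₀ = √(gR / sin 2θ).
v₀ = √(11.9 × 299 / sin 71.20°) = √(3558 / 0.9466) = √3758.6 = 61.31 m/s.

61.3 m/s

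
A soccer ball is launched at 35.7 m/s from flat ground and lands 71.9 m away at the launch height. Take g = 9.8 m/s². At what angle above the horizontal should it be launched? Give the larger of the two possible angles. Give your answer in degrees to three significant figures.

From R = (v₀²/g) sin 2θ: sin 2θ = 9.80 × 71.9 / 1274.5 = 0.5529.
2θ = 33.56° or 180° − 33.56° = 146.4°, so θ = 16.78° or 73.22°.
The larger angle is 73.22°.

73.2°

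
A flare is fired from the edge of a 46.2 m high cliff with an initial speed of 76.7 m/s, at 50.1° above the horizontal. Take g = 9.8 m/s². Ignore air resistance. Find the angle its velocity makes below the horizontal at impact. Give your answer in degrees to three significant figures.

53.3°

vₓ = 76.70 cos 50.1° = 49.20 m/s; v_y0 = 76.70 sin 50.1° = 58.84 m/s.
Vertical motion (up positive, ground at y = 0): 4.900 t² − (58.84) t − 46.2 = 0, so t = (58.84 + √(58.84² + 2·9.80·46.2)) / 9.80 = (58.84 + 66.09) / 9.80 = 12.75 s.
At impact: v_y = v_y0 − g t = −66.09 m/s; vₓ = 49.20 m/s.
Angle below horizontal: arctan(|v_y|/vₓ) = arctan(66.09/49.20) = 53.33°.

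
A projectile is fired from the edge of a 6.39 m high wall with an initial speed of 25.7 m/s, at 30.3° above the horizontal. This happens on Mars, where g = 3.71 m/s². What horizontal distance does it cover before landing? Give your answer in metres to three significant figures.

Horizontal component vₓ = 25.70 cos 30.3° = 22.19 m/s; vertical v_y0 = 25.70 sin 30.3° = 12.97 m/s.
With up positive and y = 0 at the ground: y(t) = 6.39 + (12.97) t − 1.855 t². Setting y = 0 and taking the positive root: t = [12.97 + √(12.97² + 2·3.71·6.39)] / 3.71 = (12.97 + 14.68) / 3.71 = 7.452 s.
Horizontal distance: R = vₓ t = 22.19 × 7.452 = 165.4 m.

165 m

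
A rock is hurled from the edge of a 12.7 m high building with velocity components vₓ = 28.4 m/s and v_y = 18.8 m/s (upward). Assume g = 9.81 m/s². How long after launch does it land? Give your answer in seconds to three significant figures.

4.42 s

With up positive and y = 0 at the ground: y(t) = 12.7 + (18.80) t − 4.905 t². Setting y = 0 and taking the positive root: t = [18.80 + √(18.80² + 2·9.81·12.7)] / 9.81 = (18.80 + 24.55) / 9.81 = 4.419 s.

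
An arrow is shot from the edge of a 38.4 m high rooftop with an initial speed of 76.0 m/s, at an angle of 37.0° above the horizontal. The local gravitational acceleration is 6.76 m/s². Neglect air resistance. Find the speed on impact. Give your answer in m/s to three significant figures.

Components: vₓ = 76.00 cos 37.0° = 60.70 m/s, v_y0 = 76.00 sin 37.0° = 45.74 m/s.
Vertical motion (up positive, ground at y = 0): 3.380 t² − (45.74) t − 38.4 = 0, so t = (45.74 + √(45.74² + 2·6.76·38.4)) / 6.76 = (45.74 + 51.10) / 6.76 = 14.33 s.
Vertical velocity at impact: v_y = v_y0 − g t = 45.74 − 6.76 × 14.33 = −51.10 m/s.
Speed: |v| = √(vₓ² + v_y²) = √(60.70² + 51.10²) = 79.34 m/s.

79.3 m/s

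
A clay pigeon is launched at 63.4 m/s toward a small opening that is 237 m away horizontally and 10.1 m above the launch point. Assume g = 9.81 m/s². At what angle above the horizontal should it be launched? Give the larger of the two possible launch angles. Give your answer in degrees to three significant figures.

72.0°

Trajectory: y = x tanθ − g x² (1 + tan²θ)/(2v₀²). With x = 237, y = 10.1, v₀ = 63.4, g = 9.81:
68.54 tan²θ − 237 tanθ + (78.64) = 0.
tanθ = [237 ± √(237² − 4 × 68.54 × (78.64))] / (2 × 68.54) = (237 ± 186.0) / 137.1, giving tanθ = 0.3718 or 3.086.
θ = 20.40° or 72.05°; the larger is 72.05°.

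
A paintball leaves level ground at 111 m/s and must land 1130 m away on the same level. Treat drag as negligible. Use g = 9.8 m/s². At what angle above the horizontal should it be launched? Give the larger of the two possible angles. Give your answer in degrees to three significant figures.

58.0°

Level-ground range R = v₀² sin(2θ)/g ⇒ sin(2θ) = gR/v₀² = 9.80 × 1130 / 111² = 0.8988.
2θ = 64.00° or 180° − 64.00° = 116.0°, so θ = 32.00° or 58.00°.
The larger angle is 58.00°.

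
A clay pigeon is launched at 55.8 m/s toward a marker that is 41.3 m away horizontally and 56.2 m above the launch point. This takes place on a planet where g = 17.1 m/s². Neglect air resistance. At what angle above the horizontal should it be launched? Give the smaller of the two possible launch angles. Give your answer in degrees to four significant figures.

Trajectory: y = x tanθ − g x² (1 + tan²θ)/(2v₀²). With x = 41.3, y = 56.2, v₀ = 55.8, g = 17.1:
4.684 tan²θ − 41.3 tanθ + (60.88) = 0.
tanθ = [41.3 ± √(41.3² − 4 × 4.684 × (60.88))] / (2 × 4.684) = (41.3 ± 23.77) / 9.368, giving tanθ = 1.871 or 6.946.
θ = 61.88° or 81.81°; the smaller is 61.88°.

61.88°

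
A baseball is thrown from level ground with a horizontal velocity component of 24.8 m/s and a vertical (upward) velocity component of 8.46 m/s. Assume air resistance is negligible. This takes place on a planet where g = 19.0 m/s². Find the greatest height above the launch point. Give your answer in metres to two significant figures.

1.9 m

Maximum height: H = v_y0² / (2g) = 8.460² / (2 × 19.0) = 1.883 m.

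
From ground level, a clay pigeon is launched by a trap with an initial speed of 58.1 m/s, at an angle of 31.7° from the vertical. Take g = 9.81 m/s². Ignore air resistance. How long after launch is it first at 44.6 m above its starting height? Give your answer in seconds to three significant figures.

1.00 s

Components: vₓ = 58.10 sin 31.7° = 30.53 m/s, v_y0 = 58.10 cos 31.7° = 49.43 m/s.
Require v_y0 t − ½ g t² = 44.6, i.e. 4.905 t² − 49.43 t + 44.6 = 0.
Quadratic formula: t = (49.43 ± √1568.5) / 9.81 = (49.43 ± 39.60) / 9.81 → t = 1.002 s or 9.076 s.
The first (ascending) time is 1.002 s.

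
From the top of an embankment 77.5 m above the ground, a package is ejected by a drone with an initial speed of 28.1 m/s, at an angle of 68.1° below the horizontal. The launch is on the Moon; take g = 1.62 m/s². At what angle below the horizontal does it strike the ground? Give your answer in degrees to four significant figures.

Components: vₓ = 28.10 cos 68.1° = 10.48 m/s, v_y0 = −26.07 m/s (downward).
The projectile lands when y = 77.5 + (−26.07) t − ½·1.62·t² = 0. Positive root: t = (−26.07 + √(26.07² + 2·1.62·77.5)) / 1.62 = (−26.07 + 30.51) / 1.62 = 2.739 s.
At impact: v_y = v_y0 − g t = −30.51 m/s; vₓ = 10.48 m/s.
Angle below horizontal: arctan(|v_y|/vₓ) = arctan(30.51/10.48) = 71.04°.

71.04°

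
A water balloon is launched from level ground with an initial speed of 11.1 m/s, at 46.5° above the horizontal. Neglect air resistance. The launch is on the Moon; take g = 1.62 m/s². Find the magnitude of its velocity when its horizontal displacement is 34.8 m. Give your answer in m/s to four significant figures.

7.670 m/s

Components: vₓ = 11.10 cos 46.5° = 7.641 m/s, v_y0 = 11.10 sin 46.5° = 8.052 m/s.
Time to reach x = 34.8 m: t = x/vₓ = 34.8/7.641 = 4.555 s.
Vertical velocity there: v_y = v_y0 − g t = 8.052 − 1.62 × 4.555 = 0.6733 m/s.
Speed: √(vₓ² + v_y²) = √(7.641² + 0.6733²) = 7.670 m/s.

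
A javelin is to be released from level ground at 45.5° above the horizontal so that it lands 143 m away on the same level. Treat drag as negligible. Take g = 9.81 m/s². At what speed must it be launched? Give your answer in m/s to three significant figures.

37.5 m/s

From R = (v₀² / g) sin 2θ: v₀ = √(gR / sin 2θ).
v₀ = √(9.81 × 143 / sin 91.00°) = √(1403 / 0.9998) = √1403.0 = 37.46 m/s.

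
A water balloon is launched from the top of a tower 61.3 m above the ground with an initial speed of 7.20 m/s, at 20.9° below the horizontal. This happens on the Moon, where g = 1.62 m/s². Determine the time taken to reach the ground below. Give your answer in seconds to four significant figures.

Components: vₓ = 7.200 cos 20.9° = 6.726 m/s, v_y0 = −2.569 m/s (downward).
The projectile lands when y = 61.3 + (−2.569) t − ½·1.62·t² = 0. Positive root: t = (−2.569 + √(2.569² + 2·1.62·61.3)) / 1.62 = (−2.569 + 14.33) / 1.62 = 7.257 s.

7.257 s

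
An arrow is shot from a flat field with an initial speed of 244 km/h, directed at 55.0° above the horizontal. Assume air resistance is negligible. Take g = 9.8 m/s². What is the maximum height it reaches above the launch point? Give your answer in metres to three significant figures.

157 m

Convert: 244 km/h = 244/3.6 = 67.78 m/s.
Components: vₓ = 67.78 cos 55.0° = 38.88 m/s, v_y0 = 67.78 sin 55.0° = 55.52 m/s.
Peak height H = v_y0² / (2g) = 3082.5 / 19.60 = 157.3 m.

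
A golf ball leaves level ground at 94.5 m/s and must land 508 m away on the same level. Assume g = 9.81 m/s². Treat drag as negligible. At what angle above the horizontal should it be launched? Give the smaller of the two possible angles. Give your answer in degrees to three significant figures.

From R = (v₀²/g) sin 2θ: sin 2θ = 9.81 × 508 / 8930.2 = 0.5580.
2θ = 33.92° or 180° − 33.92° = 146.1°, so θ = 16.96° or 73.04°.
The smaller angle is 16.96°.

17.0°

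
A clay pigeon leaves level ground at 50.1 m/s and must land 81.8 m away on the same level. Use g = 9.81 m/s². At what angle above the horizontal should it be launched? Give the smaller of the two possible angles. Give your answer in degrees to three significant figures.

Level-ground range R = v₀² sin(2θ)/g ⇒ sin(2θ) = gR/v₀² = 9.81 × 81.8 / 50.1² = 0.3197.
2θ = 18.64° or 180° − 18.64° = 161.4°, so θ = 9.322° or 80.68°.
The smaller angle is 9.322°.

9.32°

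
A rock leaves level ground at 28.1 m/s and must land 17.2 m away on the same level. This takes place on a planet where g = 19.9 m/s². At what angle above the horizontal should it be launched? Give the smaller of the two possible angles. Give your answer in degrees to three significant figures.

12.8°

From R = (v₀²/g) sin 2θ: sin 2θ = 19.9 × 17.2 / 789.61 = 0.4335.
2θ = 25.69° or 180° − 25.69° = 154.3°, so θ = 12.84° or 77.16°.
The smaller angle is 12.84°.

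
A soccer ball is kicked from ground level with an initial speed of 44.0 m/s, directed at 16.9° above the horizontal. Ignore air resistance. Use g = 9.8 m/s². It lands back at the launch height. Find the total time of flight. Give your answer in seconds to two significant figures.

2.6 s

vₓ = 44.00 cos 16.9° = 42.10 m/s; v_y0 = 44.00 sin 16.9° = 12.79 m/s.
Time of flight on level ground: T = 2 v_y0 / g = 2 × 12.79 / 9.80 = 2.610 s.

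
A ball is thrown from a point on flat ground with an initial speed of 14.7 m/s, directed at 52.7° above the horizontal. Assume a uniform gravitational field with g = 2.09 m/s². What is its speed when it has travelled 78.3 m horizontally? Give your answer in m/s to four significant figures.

11.13 m/s

vₓ = 14.70 cos 52.7° = 8.908 m/s; v_y0 = 14.70 sin 52.7° = 11.69 m/s.
x = vₓ t ⇒ t = 78.3/8.908 = 8.790 s.
Vertical velocity there: v_y = v_y0 − g t = 11.69 − 2.09 × 8.790 = −6.677 m/s.
Speed: √(vₓ² + v_y²) = √(8.908² + 6.677²) = 11.13 m/s.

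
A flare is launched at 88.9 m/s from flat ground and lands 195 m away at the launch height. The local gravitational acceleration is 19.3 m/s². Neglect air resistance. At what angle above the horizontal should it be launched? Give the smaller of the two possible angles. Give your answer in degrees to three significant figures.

14.2°

R = v₀² sin 2θ / g gives sin 2θ = gR/v₀² = 19.3·195/88.9² = 0.4762.
2θ = 28.44° or 180° − 28.44° = 151.6°, so θ = 14.22° or 75.78°.
The smaller angle is 14.22°.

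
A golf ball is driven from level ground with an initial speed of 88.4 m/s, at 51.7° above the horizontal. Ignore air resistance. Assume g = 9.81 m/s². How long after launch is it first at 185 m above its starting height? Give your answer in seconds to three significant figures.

Resolve: vₓ = 88.40 cos 51.7° = 54.79 m/s and v_y0 = 88.40 sin 51.7° = 69.37 m/s.
Height y(t) = 69.37 t − 4.905 t² = 185 gives 4.905 t² − 69.37 t + 185 = 0.
Quadratic formula: t = (69.37 ± √1183.1) / 9.81 = (69.37 ± 34.40) / 9.81 → t = 3.566 s or 10.58 s.
The first (ascending) time is 3.566 s.

3.57 s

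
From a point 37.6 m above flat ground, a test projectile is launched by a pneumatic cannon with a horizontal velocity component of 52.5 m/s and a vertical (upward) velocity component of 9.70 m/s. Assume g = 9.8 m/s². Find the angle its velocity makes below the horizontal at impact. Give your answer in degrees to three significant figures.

28.8°

Vertical motion (up positive, ground at y = 0): 4.900 t² − (9.700) t − 37.6 = 0, so t = (9.700 + √(9.700² + 2·9.80·37.6)) / 9.80 = (9.700 + 28.83) / 9.80 = 3.931 s.
At impact: v_y = v_y0 − g t = −28.83 m/s; vₓ = 52.50 m/s.
Angle below horizontal: arctan(|v_y|/vₓ) = arctan(28.83/52.50) = 28.77°.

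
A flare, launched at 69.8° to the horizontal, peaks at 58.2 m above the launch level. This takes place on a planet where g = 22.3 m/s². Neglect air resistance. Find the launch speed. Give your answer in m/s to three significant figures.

54.3 m/s

At the peak v_y = 0, so v_y0 = √(2gH) = √(2 × 22.3 × 58.2) = 50.95 m/s.
v_y0 = v₀ sin θ ⇒ v₀ = 50.95 / sin 69.8° = 54.29 m/s.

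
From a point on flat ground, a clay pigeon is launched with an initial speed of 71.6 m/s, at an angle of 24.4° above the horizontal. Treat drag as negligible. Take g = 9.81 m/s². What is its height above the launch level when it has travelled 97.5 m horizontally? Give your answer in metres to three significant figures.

33.3 m

Resolve: vₓ = 71.60 cos 24.4° = 65.20 m/s and v_y0 = 71.60 sin 24.4° = 29.58 m/s.
x = vₓ t ⇒ t = 97.5/65.20 = 1.495 s.
Height: y = v_y0 t − ½ g t² = 29.58 × 1.495 − 4.905 × 1.495² = 44.23 − 10.97 = 33.26 m.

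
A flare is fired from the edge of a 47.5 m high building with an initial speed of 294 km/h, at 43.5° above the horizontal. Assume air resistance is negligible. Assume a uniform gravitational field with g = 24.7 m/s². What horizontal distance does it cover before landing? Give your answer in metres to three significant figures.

Convert: 294 km/h = 294/3.6 = 81.67 m/s.
vₓ = 81.67 cos 43.5° = 59.24 m/s; v_y0 = 81.67 sin 43.5° = 56.22 m/s.
The projectile lands when y = 47.5 + (56.22) t − ½·24.7·t² = 0. Positive root: t = (56.22 + √(56.22² + 2·24.7·47.5)) / 24.7 = (56.22 + 74.21) / 24.7 = 5.280 s.
Horizontal distance: R = vₓ t = 59.24 × 5.280 = 312.8 m.

313 m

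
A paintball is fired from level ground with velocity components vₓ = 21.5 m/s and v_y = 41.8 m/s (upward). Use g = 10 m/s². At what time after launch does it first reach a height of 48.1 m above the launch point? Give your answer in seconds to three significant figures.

Require v_y0 t − ½ g t² = 48.1, i.e. 5.000 t² − 41.80 t + 48.1 = 0.
Quadratic formula: t = (41.80 ± √785.24) / 10.0 = (41.80 ± 28.02) / 10.0 → t = 1.378 s or 6.982 s.
The first (ascending) time is 1.378 s.

1.38 s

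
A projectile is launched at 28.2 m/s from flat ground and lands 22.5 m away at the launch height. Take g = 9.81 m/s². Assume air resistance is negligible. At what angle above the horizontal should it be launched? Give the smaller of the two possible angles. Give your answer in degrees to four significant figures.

8.057°

From R = (v₀²/g) sin 2θ: sin 2θ = 9.81 × 22.5 / 795.24 = 0.2776.
2θ = 16.11° or 180° − 16.11° = 163.9°, so θ = 8.057° or 81.94°.
The smaller angle is 8.057°.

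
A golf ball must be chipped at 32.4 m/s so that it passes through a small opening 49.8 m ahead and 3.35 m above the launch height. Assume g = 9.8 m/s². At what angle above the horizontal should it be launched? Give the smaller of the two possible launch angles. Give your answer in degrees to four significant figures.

Trajectory: y = x tanθ − g x² (1 + tan²θ)/(2v₀²). With x = 49.8, y = 3.35, v₀ = 32.4, g = 9.80:
11.58 tan²θ − 49.8 tanθ + (14.93) = 0.
tanθ = [49.8 ± √(49.8² − 4 × 11.58 × (14.93))] / (2 × 11.58) = (49.8 ± 42.30) / 23.15, giving tanθ = 0.3241 or 3.978.
θ = 17.96° or 75.89°; the smaller is 17.96°.

17.96°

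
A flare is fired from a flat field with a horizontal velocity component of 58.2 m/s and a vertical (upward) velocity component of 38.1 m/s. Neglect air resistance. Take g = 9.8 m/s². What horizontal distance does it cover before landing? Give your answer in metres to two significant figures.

450 m

Time aloft: T = 2 v_y0 / g = 2 × 38.10 / 9.80 = 7.776 s.
Horizontal distance R = vₓ T = 58.20 × 7.776 = 452.5 m.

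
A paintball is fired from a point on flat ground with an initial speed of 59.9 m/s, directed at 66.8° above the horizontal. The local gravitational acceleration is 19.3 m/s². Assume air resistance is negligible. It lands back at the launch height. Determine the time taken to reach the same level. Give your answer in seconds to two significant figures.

5.7 s

Resolve: vₓ = 59.90 cos 66.8° = 23.60 m/s and v_y0 = 59.90 sin 66.8° = 55.06 m/s.
Landing at launch height ⇒ T = 2 v_y0 / g = 2 × 55.06 / 19.3 = 5.705 s.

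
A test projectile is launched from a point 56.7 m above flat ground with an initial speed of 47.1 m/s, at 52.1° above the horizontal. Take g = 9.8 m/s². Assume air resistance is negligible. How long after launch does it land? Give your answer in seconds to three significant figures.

8.89 s

Resolve: vₓ = 47.10 cos 52.1° = 28.93 m/s and v_y0 = 47.10 sin 52.1° = 37.17 m/s.
With up positive and y = 0 at the ground: y(t) = 56.7 + (37.17) t − 4.900 t². Setting y = 0 and taking the positive root: t = [37.17 + √(37.17² + 2·9.80·56.7)] / 9.80 = (37.17 + 49.93) / 9.80 = 8.887 s.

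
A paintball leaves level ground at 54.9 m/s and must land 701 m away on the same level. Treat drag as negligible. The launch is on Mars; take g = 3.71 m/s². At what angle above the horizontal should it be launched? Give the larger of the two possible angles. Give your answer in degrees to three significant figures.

Level-ground range R = v₀² sin(2θ)/g ⇒ sin(2θ) = gR/v₀² = 3.71 × 701 / 54.9² = 0.8629.
2θ = 59.64° or 180° − 59.64° = 120.4°, so θ = 29.82° or 60.18°.
The larger angle is 60.18°.

60.2°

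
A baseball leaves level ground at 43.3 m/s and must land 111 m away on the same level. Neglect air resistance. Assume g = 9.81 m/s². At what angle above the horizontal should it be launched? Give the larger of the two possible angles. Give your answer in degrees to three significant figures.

72.2°

Level-ground range R = v₀² sin(2θ)/g ⇒ sin(2θ) = gR/v₀² = 9.81 × 111 / 43.3² = 0.5808.
2θ = 35.51° or 180° − 35.51° = 144.5°, so θ = 17.75° or 72.25°.
The larger angle is 72.25°.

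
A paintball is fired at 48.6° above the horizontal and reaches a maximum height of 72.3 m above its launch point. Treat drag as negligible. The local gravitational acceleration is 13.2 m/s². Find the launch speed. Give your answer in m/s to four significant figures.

At the peak v_y = 0, so v_y0 = √(2gH) = √(2 × 13.2 × 72.3) = 43.69 m/s.
v_y0 = v₀ sin θ ⇒ v₀ = 43.69 / sin 48.6° = 58.24 m/s.

58.24 m/s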